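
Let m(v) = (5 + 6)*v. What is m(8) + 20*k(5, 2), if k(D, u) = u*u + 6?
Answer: 288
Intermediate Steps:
k(D, u) = 6 + u² (k(D, u) = u² + 6 = 6 + u²)
m(v) = 11*v
m(8) + 20*k(5, 2) = 11*8 + 20*(6 + 2²) = 88 + 20*(6 + 4) = 88 + 20*10 = 88 + 200 = 288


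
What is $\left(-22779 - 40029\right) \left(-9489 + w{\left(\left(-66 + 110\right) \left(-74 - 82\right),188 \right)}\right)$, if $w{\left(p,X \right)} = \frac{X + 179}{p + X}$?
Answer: $\frac{994704914562}{1669} \approx 5.9599 \cdot 10^{8}$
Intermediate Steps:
$w{\left(p,X \right)} = \frac{179 + X}{X + p}$
$\left(-22779 - 40029\right) \left(-9489 + w{\left(\left(-66 + 110\right) \left(-74 - 82\right),188 \right)}\right) = \left(-22779 - 40029\right) \left(-9489 + \frac{179 + 188}{188 + \left(-66 + 110\right) \left(-74 - 82\right)}\right) = - 62808 \left(-9489 + \frac{1}{188 + 44 \left(-156\right)} 367\right) = - 62808 \left(-9489 + \frac{1}{188 - 6864} \cdot 367\right) = - 62808 \left(-9489 + \frac{1}{-6676} \cdot 367\right) = - 62808 \left(-9489 - \frac{367}{6676}\right) = \left(-62808\right) \left(- \frac{63348931}{6676}\right) = \frac{994704914562}{1669}$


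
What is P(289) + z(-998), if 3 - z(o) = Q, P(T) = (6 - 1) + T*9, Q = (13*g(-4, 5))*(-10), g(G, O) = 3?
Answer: 2999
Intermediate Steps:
Q = -390 (Q = (13*3)*(-10) = 39*(-10) = -390)
P(T) = 5 + 9*T
z(o) = 393 (z(o) = 3 - 1*(-390) = 3 + 390 = 393)
P(289) + z(-998) = (5 + 9*289) + 393 = (5 + 2601) + 393 = 2606 + 393 = 2999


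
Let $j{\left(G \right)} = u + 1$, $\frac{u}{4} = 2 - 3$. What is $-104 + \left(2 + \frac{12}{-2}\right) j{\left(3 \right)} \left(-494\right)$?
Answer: $-6032$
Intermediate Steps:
$u = -4$ ($u = 4 \left(2 - 3\right) = 4 \left(-1\right) = -4$)
$j{\left(G \right)} = -3$ ($j{\left(G \right)} = -4 + 1 = -3$)
$-104 + \left(2 + \frac{12}{-2}\right) j{\left(3 \right)} \left(-494\right) = -104 + \left(2 + \frac{12}{-2}\right) \left(-3\right) \left(-494\right) = -104 + \left(2 + 12 \left(- \frac{1}{2}\right)\right) \left(-3\right) \left(-494\right) = -104 + \left(2 - 6\right) \left(-3\right) \left(-494\right) = -104 + \left(-4\right) \left(-3\right) \left(-494\right) = -104 + 12 \left(-494\right) = -104 - 5928 = -6032$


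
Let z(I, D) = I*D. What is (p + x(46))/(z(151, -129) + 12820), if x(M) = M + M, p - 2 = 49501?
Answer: -49595/6659 ≈ -7.4478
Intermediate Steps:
p = 49503 (p = 2 + 49501 = 49503)
x(M) = 2*M
z(I, D) = D*I
(p + x(46))/(z(151, -129) + 12820) = (49503 + 2*46)/(-129*151 + 12820) = (49503 + 92)/(-19479 + 12820) = 49595/(-6659) = 49595*(-1/6659) = -49595/6659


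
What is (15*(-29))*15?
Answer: -6525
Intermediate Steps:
(15*(-29))*15 = -435*15 = -6525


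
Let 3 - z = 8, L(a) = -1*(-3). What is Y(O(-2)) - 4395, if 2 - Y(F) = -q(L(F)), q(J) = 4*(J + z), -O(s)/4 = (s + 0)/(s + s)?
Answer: -4401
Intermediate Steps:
L(a) = 3
z = -5 (z = 3 - 1*8 = 3 - 8 = -5)
O(s) = -2 (O(s) = -4*(s + 0)/(s + s) = -4*s/(2*s) = -4*s*1/(2*s) = -4*½ = -2)
q(J) = -20 + 4*J (q(J) = 4*(J - 5) = 4*(-5 + J) = -20 + 4*J)
Y(F) = -6 (Y(F) = 2 - (-1)*(-20 + 4*3) = 2 - (-1)*(-20 + 12) = 2 - (-1)*(-8) = 2 - 1*8 = 2 - 8 = -6)
Y(O(-2)) - 4395 = -6 - 4395 = -4401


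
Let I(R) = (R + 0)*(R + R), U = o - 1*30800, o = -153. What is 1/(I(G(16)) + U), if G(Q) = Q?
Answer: -1/30441 ≈ -3.2850e-5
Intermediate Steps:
U = -30953 (U = -153 - 1*30800 = -153 - 30800 = -30953)
I(R) = 2*R² (I(R) = R*(2*R) = 2*R²)
1/(I(G(16)) + U) = 1/(2*16² - 30953) = 1/(2*256 - 30953) = 1/(512 - 30953) = 1/(-30441) = -1/30441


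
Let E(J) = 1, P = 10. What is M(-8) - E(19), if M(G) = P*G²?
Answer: 639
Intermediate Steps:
M(G) = 10*G²
M(-8) - E(19) = 10*(-8)² - 1*1 = 10*64 - 1 = 640 - 1 = 639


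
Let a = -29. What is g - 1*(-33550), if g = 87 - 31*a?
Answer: 34536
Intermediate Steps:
g = 986 (g = 87 - 31*(-29) = 87 + 899 = 986)
g - 1*(-33550) = 986 - 1*(-33550) = 986 + 33550 = 34536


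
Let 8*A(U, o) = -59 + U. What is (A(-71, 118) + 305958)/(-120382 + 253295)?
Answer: 1223767/531652 ≈ 2.3018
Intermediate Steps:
A(U, o) = -59/8 + U/8 (A(U, o) = (-59 + U)/8 = -59/8 + U/8)
(A(-71, 118) + 305958)/(-120382 + 253295) = ((-59/8 + (⅛)*(-71)) + 305958)/(-120382 + 253295) = ((-59/8 - 71/8) + 305958)/132913 = (-65/4 + 305958)*(1/132913) = (1223767/4)*(1/132913) = 1223767/531652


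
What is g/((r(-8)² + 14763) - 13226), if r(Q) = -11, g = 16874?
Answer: 8437/829 ≈ 10.177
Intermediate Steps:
g/((r(-8)² + 14763) - 13226) = 16874/(((-11)² + 14763) - 13226) = 16874/((121 + 14763) - 13226) = 16874/(14884 - 13226) = 16874/1658 = 16874*(1/1658) = 8437/829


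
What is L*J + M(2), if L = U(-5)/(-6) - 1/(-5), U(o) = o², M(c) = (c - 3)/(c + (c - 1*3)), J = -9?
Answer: 347/10 ≈ 34.700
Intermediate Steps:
M(c) = (-3 + c)/(-3 + 2*c) (M(c) = (-3 + c)/(c + (c - 3)) = (-3 + c)/(c + (-3 + c)) = (-3 + c)/(-3 + 2*c))
L = -119/30 (L = (-5)²/(-6) - 1/(-5) = 25*(-⅙) - 1*(-⅕) = -25/6 + ⅕ = -119/30 ≈ -3.9667)
L*J + M(2) = -119/30*(-9) + (-3 + 2)/(-3 + 2*2) = 357/10 - 1/(-3 + 4) = 357/10 - 1/1 = 357/10 + 1*(-1) = 357/10 - 1 = 347/10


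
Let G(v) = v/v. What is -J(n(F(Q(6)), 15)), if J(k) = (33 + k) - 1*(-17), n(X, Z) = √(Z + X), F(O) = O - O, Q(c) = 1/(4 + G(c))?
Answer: -50 - √15 ≈ -53.873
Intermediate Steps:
G(v) = 1
Q(c) = ⅕ (Q(c) = 1/(4 + 1) = 1/5 = ⅕)
F(O) = 0
n(X, Z) = √(X + Z)
J(k) = 50 + k (J(k) = (33 + k) + 17 = 50 + k)
-J(n(F(Q(6)), 15)) = -(50 + √(0 + 15)) = -(50 + √15) = -50 - √15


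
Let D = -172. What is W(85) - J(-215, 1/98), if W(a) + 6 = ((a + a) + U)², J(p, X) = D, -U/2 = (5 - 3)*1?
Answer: 27722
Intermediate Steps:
U = -4 (U = -2*(5 - 3) = -4 ≈ -4.0000)
J(p, X) = -172
W(a) = -6 + (-4 + 2*a)² (W(a) = -6 + ((a + a) - 4)² = -6 + (2*a - 4)² = -6 + (-4 + 2*a)²)
W(85) - J(-215, 1/98) = (-6 + 4*(-2 + 85)²) - 1*(-172) = (-6 + 4*83²) + 172 = (-6 + 4*6889) + 172 = (-6 + 27556) + 172 = 27550 + 172 = 27722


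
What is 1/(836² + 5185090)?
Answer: 1/5883986 ≈ 1.6995e-7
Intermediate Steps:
1/(836² + 5185090) = 1/(698896 + 5185090) = 1/5883986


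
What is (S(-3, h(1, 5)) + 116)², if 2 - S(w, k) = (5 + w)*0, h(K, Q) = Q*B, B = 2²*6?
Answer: 13924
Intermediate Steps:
B = 24 (B = 4*6 = 24)
h(K, Q) = 24*Q (h(K, Q) = Q*24 = 24*Q)
S(w, k) = 2 (S(w, k) = 2 - (5 + w)*0 = 2 - 1*0 = 2 + 0 = 2)
(S(-3, h(1, 5)) + 116)² = (2 + 116)² = 118² = 13924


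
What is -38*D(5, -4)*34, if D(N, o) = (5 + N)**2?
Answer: -129200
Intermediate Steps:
-38*D(5, -4)*34 = -38*(5 + 5)**2*34 = -38*10**2*34 = -38*100*34 = -3800*34 = -129200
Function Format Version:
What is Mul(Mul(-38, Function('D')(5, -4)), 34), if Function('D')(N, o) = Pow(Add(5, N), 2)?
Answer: -129200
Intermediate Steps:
Mul(Mul(-38, Function('D')(5, -4)), 34) = Mul(Mul(-38, Pow(Add(5, 5), 2)), 34) = Mul(Mul(-38, Pow(10, 2)), 34) = Mul(Mul(-38, 100), 34) = Mul(-3800, 34) = -129200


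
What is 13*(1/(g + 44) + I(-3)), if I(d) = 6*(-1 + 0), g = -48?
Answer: -325/4 ≈ -81.250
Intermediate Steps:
I(d) = -6 (I(d) = 6*(-1) = -6)
13*(1/(g + 44) + I(-3)) = 13*(1/(-48 + 44) - 6) = 13*(1/(-4) - 6) = 13*(-¼ - 6) = 13*(-25/4) = -325/4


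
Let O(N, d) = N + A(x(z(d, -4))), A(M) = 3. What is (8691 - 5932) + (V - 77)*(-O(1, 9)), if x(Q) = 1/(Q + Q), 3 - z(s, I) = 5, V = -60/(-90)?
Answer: 9193/3 ≈ 3064.3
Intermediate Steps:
V = ⅔ (V = -60*(-1/90) = ⅔ ≈ 0.66667)
z(s, I) = -2 (z(s, I) = 3 - 1*5 = 3 - 5 = -2)
x(Q) = 1/(2*Q)
O(N, d) = 3 + N (O(N, d) = N + 3 = 3 + N)
(8691 - 5932) + (V - 77)*(-O(1, 9)) = (8691 - 5932) + (⅔ - 77)*(-(3 + 1)) = 2759 - (-229)*4/3 = 2759 - 229/3*(-4) = 2759 + 916/3 = 9193/3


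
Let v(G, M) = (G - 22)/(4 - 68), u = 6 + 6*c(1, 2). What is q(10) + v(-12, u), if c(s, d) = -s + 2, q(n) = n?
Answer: 337/32 ≈ 10.531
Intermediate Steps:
c(s, d) = 2 - s
u = 12 (u = 6 + 6*(2 - 1*1) = 6 + 6*(2 - 1) = 6 + 6*1 = 6 + 6 = 12)
v(G, M) = 11/32 - G/64 (v(G, M) = (-22 + G)/(-64) = (-22 + G)*(-1/64) = 11/32 - G/64)
q(10) + v(-12, u) = 10 + (11/32 - 1/64*(-12)) = 10 + (11/32 + 3/16) = 10 + 17/32 = 337/32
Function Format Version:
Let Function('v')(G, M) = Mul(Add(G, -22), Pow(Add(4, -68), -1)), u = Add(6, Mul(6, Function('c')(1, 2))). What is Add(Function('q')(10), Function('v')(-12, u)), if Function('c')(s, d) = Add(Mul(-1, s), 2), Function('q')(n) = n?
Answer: Rational(337, 32) ≈ 10.531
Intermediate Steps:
Function('c')(s, d) = Add(2, Mul(-1, s))
u = 12 (u = Add(6, Mul(6, Add(2, Mul(-1, 1)))) = Add(6, Mul(6, Add(2, -1))) = Add(6, Mul(6, 1)) = Add(6, 6) = 12)
Function('v')(G, M) = Add(Rational(11, 32), Mul(Rational(-1, 64), G)) (Function('v')(G, M) = Mul(Add(-22, G), Pow(-64, -1)) = Mul(Add(-22, G), Rational(-1, 64)) = Add(Rational(11, 32), Mul(Rational(-1, 64), G)))
Add(Function('q')(10), Function('v')(-12, u)) = Add(10, Add(Rational(11, 32), Mul(Rational(-1, 64), -12))) = Add(10, Add(Rational(11, 32), Rational(3, 16))) = Add(10, Rational(17, 32)) = Rational(337, 32)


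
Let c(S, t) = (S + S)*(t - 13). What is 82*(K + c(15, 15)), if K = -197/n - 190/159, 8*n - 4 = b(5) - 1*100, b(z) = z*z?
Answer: 74983588/11289 ≈ 6642.2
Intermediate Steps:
b(z) = z**2
n = -71/8 (n = 1/2 + (5**2 - 1*100)/8 = 1/2 + (25 - 100)/8 = 1/2 + (1/8)*(-75) = 1/2 - 75/8 = -71/8 ≈ -8.8750)
c(S, t) = 2*S*(-13 + t) (c(S, t) = (2*S)*(-13 + t) = 2*S*(-13 + t))
K = 237094/11289 (K = -197/(-71/8) - 190/159 = -197*(-8/71) - 190*1/159 = 1576/71 - 190/159 = 237094/11289 ≈ 21.002)
82*(K + c(15, 15)) = 82*(237094/11289 + 2*15*(-13 + 15)) = 82*(237094/11289 + 2*15*2) = 82*(237094/11289 + 60) = 82*(914434/11289) = 74983588/11289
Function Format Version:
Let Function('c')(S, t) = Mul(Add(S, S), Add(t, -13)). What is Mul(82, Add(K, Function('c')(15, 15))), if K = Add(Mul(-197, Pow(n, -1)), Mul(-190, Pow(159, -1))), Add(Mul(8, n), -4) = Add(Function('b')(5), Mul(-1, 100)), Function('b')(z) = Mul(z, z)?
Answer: Rational(74983588, 11289) ≈ 6642.2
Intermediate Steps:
Function('b')(z) = Pow(z, 2)
n = Rational(-71, 8) (n = Add(Rational(1, 2), Mul(Rational(1, 8), Add(Pow(5, 2), Mul(-1, 100)))) = Add(Rational(1, 2), Mul(Rational(1, 8), Add(25, -100))) = Add(Rational(1, 2), Mul(Rational(1, 8), -75)) = Add(Rational(1, 2), Rational(-75, 8)) = Rational(-71, 8) ≈ -8.8750)
Function('c')(S, t) = Mul(2, S, Add(-13, t)) (Function('c')(S, t) = Mul(Mul(2, S), Add(-13, t)) = Mul(2, S, Add(-13, t)))
K = Rational(237094, 11289) (K = Add(Mul(-197, Pow(Rational(-71, 8), -1)), Mul(-190, Pow(159, -1))) = Add(Mul(-197, Rational(-8, 71)), Mul(-190, Rational(1, 159))) = Add(Rational(1576, 71), Rational(-190, 159)) = Rational(237094, 11289) ≈ 21.002)
Mul(82, Add(K, Function('c')(15, 15))) = Mul(82, Add(Rational(237094, 11289), Mul(2, 15, Add(-13, 15)))) = Mul(82, Add(Rational(237094, 11289), Mul(2, 15, 2))) = Mul(82, Add(Rational(237094, 11289), 60)) = Mul(82, Rational(914434, 11289)) = Rational(74983588, 11289)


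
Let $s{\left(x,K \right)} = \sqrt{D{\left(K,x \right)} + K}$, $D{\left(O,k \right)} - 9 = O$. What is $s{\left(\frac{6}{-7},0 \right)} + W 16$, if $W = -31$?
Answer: $-493$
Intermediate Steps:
$D{\left(O,k \right)} = 9 + O$
$s{\left(x,K \right)} = \sqrt{9 + 2 K}$ ($s{\left(x,K \right)} = \sqrt{\left(9 + K\right) + K} = \sqrt{9 + 2 K}$)
$s{\left(\frac{6}{-7},0 \right)} + W 16 = \sqrt{9 + 2 \cdot 0} - 496 = \sqrt{9 + 0} - 496 = \sqrt{9} - 496 = 3 - 496 = -493$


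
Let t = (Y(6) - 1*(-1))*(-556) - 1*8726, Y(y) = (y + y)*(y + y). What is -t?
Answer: 89346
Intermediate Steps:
Y(y) = 4*y² (Y(y) = (2*y)*(2*y) = 4*y²)
t = -89346 (t = (4*6² - 1*(-1))*(-556) - 1*8726 = (4*36 + 1)*(-556) - 8726 = (144 + 1)*(-556) - 8726 = 145*(-556) - 8726 = -80620 - 8726 = -89346)
-t = -1*(-89346) = 89346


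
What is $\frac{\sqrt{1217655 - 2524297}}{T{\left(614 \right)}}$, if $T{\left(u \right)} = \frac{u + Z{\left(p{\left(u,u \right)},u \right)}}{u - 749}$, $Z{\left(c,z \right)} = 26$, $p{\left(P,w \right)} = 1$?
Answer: $- \frac{27 i \sqrt{1306642}}{128} \approx - 241.12 i$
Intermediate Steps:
$T{\left(u \right)} = \frac{26 + u}{-749 + u}$ ($T{\left(u \right)} = \frac{u + 26}{u - 749} = \frac{26 + u}{-749 + u}$)
$\frac{\sqrt{1217655 - 2524297}}{T{\left(614 \right)}} = \frac{\sqrt{1217655 - 2524297}}{\frac{1}{-749 + 614} \left(26 + 614\right)} = \frac{\sqrt{-1306642}}{\frac{1}{-135} \cdot 640} = \frac{i \sqrt{1306642}}{\left(- \frac{1}{135}\right) 640} = \frac{i \sqrt{1306642}}{- \frac{128}{27}} = i \sqrt{1306642} \left(- \frac{27}{128}\right) = - \frac{27 i \sqrt{1306642}}{128}$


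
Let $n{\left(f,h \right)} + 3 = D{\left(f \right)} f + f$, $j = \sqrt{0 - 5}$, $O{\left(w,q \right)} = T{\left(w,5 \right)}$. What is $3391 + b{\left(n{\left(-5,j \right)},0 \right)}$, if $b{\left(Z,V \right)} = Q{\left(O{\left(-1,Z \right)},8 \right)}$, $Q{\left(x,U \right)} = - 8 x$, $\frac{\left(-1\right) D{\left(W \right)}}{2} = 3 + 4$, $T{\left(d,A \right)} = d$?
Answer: $3399$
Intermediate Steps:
$O{\left(w,q \right)} = w$
$j = i \sqrt{5}$ ($j = \sqrt{-5} = i \sqrt{5} \approx 2.2361 i$)
$D{\left(W \right)} = -14$ ($D{\left(W \right)} = - 2 \left(3 + 4\right) = \left(-2\right) 7 = -14$)
$n{\left(f,h \right)} = -3 - 13 f$ ($n{\left(f,h \right)} = -3 + \left(- 14 f + f\right) = -3 - 13 f$)
$b{\left(Z,V \right)} = 8$ ($b{\left(Z,V \right)} = \left(-8\right) \left(-1\right) = 8$)
$3391 + b{\left(n{\left(-5,j \right)},0 \right)} = 3391 + 8 = 3399$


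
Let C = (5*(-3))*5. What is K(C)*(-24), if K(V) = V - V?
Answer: 0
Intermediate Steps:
C = -75 (C = -15*5 = -75)
K(V) = 0
K(C)*(-24) = 0*(-24) = 0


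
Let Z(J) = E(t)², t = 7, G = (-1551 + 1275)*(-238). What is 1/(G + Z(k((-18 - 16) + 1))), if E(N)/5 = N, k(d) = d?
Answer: 1/66913 ≈ 1.4945e-5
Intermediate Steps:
G = 65688 (G = -276*(-238) = 65688)
E(N) = 5*N
Z(J) = 1225 (Z(J) = (5*7)² = 35² = 1225)
1/(G + Z(k((-18 - 16) + 1))) = 1/(65688 + 1225) = 1/66913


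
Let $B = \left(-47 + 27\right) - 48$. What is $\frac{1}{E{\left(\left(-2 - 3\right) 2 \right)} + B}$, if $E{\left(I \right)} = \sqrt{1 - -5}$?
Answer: $- \frac{34}{2309} - \frac{\sqrt{6}}{4618} \approx -0.015255$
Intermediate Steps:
$B = -68$ ($B = -20 - 48 = -68$)
$E{\left(I \right)} = \sqrt{6}$ ($E{\left(I \right)} = \sqrt{1 + \left(-2 + 7\right)} = \sqrt{1 + 5} = \sqrt{6}$)
$\frac{1}{E{\left(\left(-2 - 3\right) 2 \right)} + B} = \frac{1}{\sqrt{6} - 68} = \frac{1}{-68 + \sqrt{6}}$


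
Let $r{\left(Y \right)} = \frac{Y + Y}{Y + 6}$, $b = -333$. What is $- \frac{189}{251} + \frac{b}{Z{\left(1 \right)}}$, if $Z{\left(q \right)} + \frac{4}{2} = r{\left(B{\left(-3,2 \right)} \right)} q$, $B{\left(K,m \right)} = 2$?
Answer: $\frac{55533}{251} \approx 221.25$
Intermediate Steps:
$r{\left(Y \right)} = \frac{2 Y}{6 + Y}$
$Z{\left(q \right)} = -2 + \frac{q}{2}$ ($Z{\left(q \right)} = -2 + 2 \cdot 2 \frac{1}{6 + 2} q = -2 + 2 \cdot 2 \cdot \frac{1}{8} q = -2 + \frac{q}{2}$)
$- \frac{189}{251} + \frac{b}{Z{\left(1 \right)}} = - \frac{189}{251} - \frac{333}{-2 + \frac{1}{2} \cdot 1} = \left(-189\right) \frac{1}{251} - \frac{333}{-2 + \frac{1}{2}} = - \frac{189}{251} - \frac{333}{- \frac{3}{2}} = - \frac{189}{251} - -222 = - \frac{189}{251} + 222 = \frac{55533}{251}$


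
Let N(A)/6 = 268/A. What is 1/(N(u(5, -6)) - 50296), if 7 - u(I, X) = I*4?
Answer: -13/655456 ≈ -1.9834e-5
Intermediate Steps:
u(I, X) = 7 - 4*I (u(I, X) = 7 - I*4 = 7 - 4*I)
N(A) = 1608/A (N(A) = 6*(268/A) = 1608/A)
1/(N(u(5, -6)) - 50296) = 1/(1608/(7 - 4*5) - 50296) = 1/(1608/(7 - 20) - 50296) = 1/(1608/(-13) - 50296) = 1/(1608*(-1/13) - 50296) = 1/(-1608/13 - 50296) = 1/(-655456/13) = -13/655456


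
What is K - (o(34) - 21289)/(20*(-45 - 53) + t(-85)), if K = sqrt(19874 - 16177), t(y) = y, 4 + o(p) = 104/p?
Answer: -361929/34765 + sqrt(3697) ≈ 50.392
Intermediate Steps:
o(p) = -4 + 104/p
K = sqrt(3697) ≈ 60.803
K - (o(34) - 21289)/(20*(-45 - 53) + t(-85)) = sqrt(3697) - ((-4 + 104/34) - 21289)/(20*(-45 - 53) - 85) = sqrt(3697) - ((-4 + 104*(1/34)) - 21289)/(20*(-98) - 85) = sqrt(3697) - ((-4 + 52/17) - 21289)/(-1960 - 85) = sqrt(3697) - (-16/17 - 21289)/(-2045) = sqrt(3697) - (-361929)*(-1)/(17*2045) = sqrt(3697) - 1*361929/34765 = sqrt(3697) - 361929/34765 = -361929/34765 + sqrt(3697)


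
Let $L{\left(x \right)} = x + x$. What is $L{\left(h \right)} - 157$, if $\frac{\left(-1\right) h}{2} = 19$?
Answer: $-233$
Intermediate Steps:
$h = -38$ ($h = \left(-2\right) 19 = -38$)
$L{\left(x \right)} = 2 x$
$L{\left(h \right)} - 157 = 2 \left(-38\right) - 157 = -76 - 157 = -233$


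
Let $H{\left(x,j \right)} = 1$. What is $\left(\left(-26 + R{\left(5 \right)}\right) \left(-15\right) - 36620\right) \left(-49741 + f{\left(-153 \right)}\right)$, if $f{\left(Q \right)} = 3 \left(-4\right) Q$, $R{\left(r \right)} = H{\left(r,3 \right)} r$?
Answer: $1739191025$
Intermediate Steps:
$R{\left(r \right)} = r$ ($R{\left(r \right)} = 1 r = r$)
$f{\left(Q \right)} = - 12 Q$
$\left(\left(-26 + R{\left(5 \right)}\right) \left(-15\right) - 36620\right) \left(-49741 + f{\left(-153 \right)}\right) = \left(\left(-26 + 5\right) \left(-15\right) - 36620\right) \left(-49741 - -1836\right) = \left(\left(-21\right) \left(-15\right) - 36620\right) \left(-49741 + 1836\right) = \left(315 - 36620\right) \left(-47905\right) = \left(-36305\right) \left(-47905\right) = 1739191025$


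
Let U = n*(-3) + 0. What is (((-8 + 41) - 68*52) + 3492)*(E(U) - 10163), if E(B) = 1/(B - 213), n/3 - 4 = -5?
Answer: 22805783/204 ≈ 1.1179e+5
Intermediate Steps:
n = -3 (n = 12 + 3*(-5) = 12 - 15 = -3)
U = 9 (U = -3*(-3) + 0 = 9 + 0 = 9)
E(B) = 1/(-213 + B)
(((-8 + 41) - 68*52) + 3492)*(E(U) - 10163) = (((-8 + 41) - 68*52) + 3492)*(1/(-213 + 9) - 10163) = ((33 - 3536) + 3492)*(1/(-204) - 10163) = (-3503 + 3492)*(-1/204 - 10163) = -11*(-2073253/204) = 22805783/204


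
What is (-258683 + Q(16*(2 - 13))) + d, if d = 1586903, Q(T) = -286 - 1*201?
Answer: 1327733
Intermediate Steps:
Q(T) = -487 (Q(T) = -286 - 201 = -487)
(-258683 + Q(16*(2 - 13))) + d = (-258683 - 487) + 1586903 = -259170 + 1586903 = 1327733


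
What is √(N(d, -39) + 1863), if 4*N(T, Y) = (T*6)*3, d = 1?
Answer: 3*√830/2 ≈ 43.215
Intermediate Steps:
N(T, Y) = 9*T/2 (N(T, Y) = ((T*6)*3)/4 = ((6*T)*3)/4 = (18*T)/4 = 9*T/2)
√(N(d, -39) + 1863) = √((9/2)*1 + 1863) = √(9/2 + 1863) = √(3735/2) = 3*√830/2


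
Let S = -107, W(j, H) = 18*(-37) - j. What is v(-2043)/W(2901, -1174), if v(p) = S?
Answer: 107/3567 ≈ 0.029997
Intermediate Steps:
W(j, H) = -666 - j
v(p) = -107
v(-2043)/W(2901, -1174) = -107/(-666 - 1*2901) = -107/(-666 - 2901) = -107/(-3567) = -107*(-1/3567) = 107/3567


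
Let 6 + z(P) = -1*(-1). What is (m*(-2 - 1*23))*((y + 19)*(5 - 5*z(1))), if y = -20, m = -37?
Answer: -27750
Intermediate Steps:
z(P) = -5 (z(P) = -6 - 1*(-1) = -6 + 1 = -5)
(m*(-2 - 1*23))*((y + 19)*(5 - 5*z(1))) = (-37*(-2 - 1*23))*((-20 + 19)*(5 - 5*(-5))) = (-37*(-2 - 23))*(-(5 + 25)) = (-37*(-25))*(-1*30) = 925*(-30) = -27750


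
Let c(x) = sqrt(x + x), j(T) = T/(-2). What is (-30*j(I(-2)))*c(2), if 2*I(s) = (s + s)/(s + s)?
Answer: 15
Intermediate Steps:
I(s) = 1/2 (I(s) = ((s + s)/(s + s))/2 = ((2*s)/((2*s)))/2 = ((2*s)*(1/(2*s)))/2 = (1/2)*1 = 1/2)
j(T) = -T/2 (j(T) = T*(-1/2) = -T/2)
c(x) = sqrt(2)*sqrt(x) (c(x) = sqrt(2*x) = sqrt(2)*sqrt(x))
(-30*j(I(-2)))*c(2) = (-(-15)/2)*(sqrt(2)*sqrt(2)) = -30*(-1/4)*2 = (15/2)*2 = 15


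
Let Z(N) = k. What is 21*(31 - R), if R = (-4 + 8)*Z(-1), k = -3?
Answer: 903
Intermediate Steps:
Z(N) = -3
R = -12 (R = (-4 + 8)*(-3) = 4*(-3) = -12)
21*(31 - R) = 21*(31 - 1*(-12)) = 21*(31 + 12) = 21*43 = 903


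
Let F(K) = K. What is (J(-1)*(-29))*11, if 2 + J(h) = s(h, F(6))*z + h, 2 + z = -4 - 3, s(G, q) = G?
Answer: -1914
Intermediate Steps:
z = -9 (z = -2 + (-4 - 3) = -2 - 7 = -9)
J(h) = -2 - 8*h (J(h) = -2 + (h*(-9) + h) = -2 + (-9*h + h) = -2 - 8*h)
(J(-1)*(-29))*11 = ((-2 - 8*(-1))*(-29))*11 = ((-2 + 8)*(-29))*11 = (6*(-29))*11 = -174*11 = -1914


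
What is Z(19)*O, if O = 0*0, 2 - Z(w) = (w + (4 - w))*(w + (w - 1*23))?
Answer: 0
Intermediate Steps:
Z(w) = 94 - 8*w (Z(w) = 2 - (w + (4 - w))*(w + (w - 1*23)) = 2 - 4*(w + (w - 23)) = 2 - 4*(w + (-23 + w)) = 2 - 4*(-23 + 2*w) = 2 - (-92 + 8*w) = 2 + (92 - 8*w) = 94 - 8*w)
O = 0
Z(19)*O = (94 - 8*19)*0 = (94 - 152)*0 = -58*0 = 0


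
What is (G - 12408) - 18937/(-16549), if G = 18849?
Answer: 106611046/16549 ≈ 6442.1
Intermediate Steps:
(G - 12408) - 18937/(-16549) = (18849 - 12408) - 18937/(-16549) = 6441 - 18937*(-1/16549) = 6441 + 18937/16549 = 106611046/16549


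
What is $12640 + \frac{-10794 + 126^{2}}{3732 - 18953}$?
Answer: $\frac{192388358}{15221} \approx 12640.0$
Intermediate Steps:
$12640 + \frac{-10794 + 126^{2}}{3732 - 18953} = 12640 + \frac{-10794 + 15876}{-15221} = 12640 + 5082 \left(- \frac{1}{15221}\right) = 12640 - \frac{5082}{15221} = \frac{192388358}{15221}$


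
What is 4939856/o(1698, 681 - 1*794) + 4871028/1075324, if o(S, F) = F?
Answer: -1327848821795/30377903 ≈ -43711.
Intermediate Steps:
4939856/o(1698, 681 - 1*794) + 4871028/1075324 = 4939856/(681 - 1*794) + 4871028/1075324 = 4939856/(681 - 794) + 4871028*(1/1075324) = 4939856/(-113) + 1217757/268831 = 4939856*(-1/113) + 1217757/268831 = -4939856/113 + 1217757/268831 = -1327848821795/30377903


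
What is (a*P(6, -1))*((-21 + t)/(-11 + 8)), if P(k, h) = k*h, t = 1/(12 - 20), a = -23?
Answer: 3887/4 ≈ 971.75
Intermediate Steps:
t = -⅛ (t = 1/(-8) = -⅛ ≈ -0.12500)
P(k, h) = h*k
(a*P(6, -1))*((-21 + t)/(-11 + 8)) = (-(-23)*6)*((-21 - ⅛)/(-11 + 8)) = (-23*(-6))*(-169/8/(-3)) = 138*(-169/8*(-⅓)) = 138*(169/24) = 3887/4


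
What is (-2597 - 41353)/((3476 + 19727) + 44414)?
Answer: -14650/22539 ≈ -0.64998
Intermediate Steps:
(-2597 - 41353)/((3476 + 19727) + 44414) = -43950/(23203 + 44414) = -43950/67617 = -43950*1/67617 = -14650/22539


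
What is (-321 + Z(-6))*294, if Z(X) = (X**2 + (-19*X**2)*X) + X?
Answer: 1121022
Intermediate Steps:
Z(X) = X + X**2 - 19*X**3 (Z(X) = (X**2 - 19*X**3) + X = X + X**2 - 19*X**3)
(-321 + Z(-6))*294 = (-321 - 6*(1 - 6 - 19*(-6)**2))*294 = (-321 - 6*(1 - 6 - 19*36))*294 = (-321 - 6*(1 - 6 - 684))*294 = (-321 - 6*(-689))*294 = (-321 + 4134)*294 = 3813*294 = 1121022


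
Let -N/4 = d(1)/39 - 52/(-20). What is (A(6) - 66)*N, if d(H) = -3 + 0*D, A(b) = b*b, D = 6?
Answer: 3936/13 ≈ 302.77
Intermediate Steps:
A(b) = b**2
d(H) = -3 (d(H) = -3 + 0*6 = -3 + 0 = -3)
N = -656/65 (N = -4*(-3/39 - 52/(-20)) = -4*(-3*1/39 - 52*(-1/20)) = -4*(-1/13 + 13/5) = -4*164/65 = -656/65 ≈ -10.092)
(A(6) - 66)*N = (6**2 - 66)*(-656/65) = (36 - 66)*(-656/65) = -30*(-656/65) = 3936/13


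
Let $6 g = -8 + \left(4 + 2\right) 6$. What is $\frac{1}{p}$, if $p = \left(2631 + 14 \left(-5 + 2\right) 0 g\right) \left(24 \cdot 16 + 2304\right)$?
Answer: $\frac{1}{7072128} \approx 1.414 \cdot 10^{-7}$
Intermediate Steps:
$g = \frac{14}{3}$ ($g = \frac{-8 + \left(4 + 2\right) 6}{6} = \frac{-8 + 6 \cdot 6}{6} = \frac{-8 + 36}{6} = \frac{1}{6} \cdot 28 = \frac{14}{3} \approx 4.6667$)
$p = 7072128$ ($p = \left(2631 + 14 \left(-5 + 2\right) 0 \cdot \frac{14}{3}\right) \left(24 \cdot 16 + 2304\right) = \left(2631 + 14 \left(\left(-3\right) 0\right) \frac{14}{3}\right) \left(384 + 2304\right) = \left(2631 + 14 \cdot 0 \cdot \frac{14}{3}\right) 2688 = \left(2631 + 0 \cdot \frac{14}{3}\right) 2688 = \left(2631 + 0\right) 2688 = 2631 \cdot 2688 = 7072128$)
$\frac{1}{p} = \frac{1}{7072128}$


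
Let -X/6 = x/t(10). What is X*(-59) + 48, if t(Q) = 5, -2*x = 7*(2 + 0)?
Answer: -2238/5 ≈ -447.60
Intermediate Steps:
x = -7 (x = -7*(2 + 0)/2 = -7*2/2 = -½*14 = -7)
X = 42/5 (X = -(-42)/5 = -6*(-7/5) = 42/5 ≈ 8.4000)
X*(-59) + 48 = (42/5)*(-59) + 48 = -2478/5 + 48 = -2238/5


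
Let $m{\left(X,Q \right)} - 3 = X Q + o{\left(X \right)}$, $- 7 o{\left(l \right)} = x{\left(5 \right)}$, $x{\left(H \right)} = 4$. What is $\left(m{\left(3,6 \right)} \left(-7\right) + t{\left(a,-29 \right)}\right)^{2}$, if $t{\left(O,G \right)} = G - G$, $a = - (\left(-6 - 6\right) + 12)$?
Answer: $20449$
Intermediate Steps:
$o{\left(l \right)} = - \frac{4}{7}$ ($o{\left(l \right)} = \left(- \frac{1}{7}\right) 4 = - \frac{4}{7}$)
$m{\left(X,Q \right)} = \frac{17}{7} + Q X$ ($m{\left(X,Q \right)} = 3 + \left(X Q - \frac{4}{7}\right) = 3 + \left(Q X - \frac{4}{7}\right) = 3 + \left(- \frac{4}{7} + Q X\right) = \frac{17}{7} + Q X$)
$a = 0$ ($a = - (-12 + 12) = \left(-1\right) 0 = 0$)
$t{\left(O,G \right)} = 0$
$\left(m{\left(3,6 \right)} \left(-7\right) + t{\left(a,-29 \right)}\right)^{2} = \left(\left(\frac{17}{7} + 6 \cdot 3\right) \left(-7\right) + 0\right)^{2} = \left(\left(\frac{17}{7} + 18\right) \left(-7\right) + 0\right)^{2} = \left(\frac{143}{7} \left(-7\right) + 0\right)^{2} = \left(-143 + 0\right)^{2} = \left(-143\right)^{2} = 20449$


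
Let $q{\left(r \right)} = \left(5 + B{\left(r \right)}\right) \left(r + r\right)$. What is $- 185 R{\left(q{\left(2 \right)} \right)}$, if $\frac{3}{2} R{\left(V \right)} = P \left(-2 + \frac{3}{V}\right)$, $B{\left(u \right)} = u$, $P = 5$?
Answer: $\frac{49025}{42} \approx 1167.3$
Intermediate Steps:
$q{\left(r \right)} = 2 r \left(5 + r\right)$ ($q{\left(r \right)} = \left(5 + r\right) \left(r + r\right) = \left(5 + r\right) 2 r = 2 r \left(5 + r\right)$)
$R{\left(V \right)} = - \frac{20}{3} + \frac{10}{V}$ ($R{\left(V \right)} = \frac{2 \cdot 5 \left(-2 + \frac{3}{V}\right)}{3} = \frac{2 \left(-10 + \frac{15}{V}\right)}{3} = - \frac{20}{3} + \frac{10}{V}$)
$- 185 R{\left(q{\left(2 \right)} \right)} = - 185 \left(- \frac{20}{3} + \frac{10}{2 \cdot 2 \left(5 + 2\right)}\right) = - 185 \left(- \frac{20}{3} + \frac{10}{2 \cdot 2 \cdot 7}\right) = - 185 \left(- \frac{20}{3} + \frac{10}{28}\right) = - 185 \left(- \frac{20}{3} + 10 \cdot \frac{1}{28}\right) = - 185 \left(- \frac{20}{3} + \frac{5}{14}\right) = \left(-185\right) \left(- \frac{265}{42}\right) = \frac{49025}{42}$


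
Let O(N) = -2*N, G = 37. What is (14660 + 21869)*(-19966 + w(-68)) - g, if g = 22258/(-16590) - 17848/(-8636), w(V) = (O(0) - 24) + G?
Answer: -13053140691519764/17908905 ≈ -7.2886e+8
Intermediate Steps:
w(V) = 13 (w(V) = (-2*0 - 24) + 37 = (0 - 24) + 37 = -24 + 37 = 13)
g = 12984779/17908905 (g = 22258*(-1/16590) - 17848*(-1/8636) = -11129/8295 + 4462/2159 = 12984779/17908905 ≈ 0.72505)
(14660 + 21869)*(-19966 + w(-68)) - g = (14660 + 21869)*(-19966 + 13) - 1*12984779/17908905 = 36529*(-19953) - 12984779/17908905 = -728863137 - 12984779/17908905 = -13053140691519764/17908905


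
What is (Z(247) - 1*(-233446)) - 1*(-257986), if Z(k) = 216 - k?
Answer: 491401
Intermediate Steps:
(Z(247) - 1*(-233446)) - 1*(-257986) = ((216 - 1*247) - 1*(-233446)) - 1*(-257986) = ((216 - 247) + 233446) + 257986 = (-31 + 233446) + 257986 = 233415 + 257986 = 491401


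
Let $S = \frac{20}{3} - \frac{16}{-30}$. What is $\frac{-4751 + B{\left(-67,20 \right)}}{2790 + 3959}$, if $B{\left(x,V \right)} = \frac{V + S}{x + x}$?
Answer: $- \frac{1591653}{2260915} \approx -0.70399$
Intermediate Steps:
$S = \frac{36}{5}$ ($S = 20 \cdot \frac{1}{3} - - \frac{8}{15} = \frac{20}{3} + \frac{8}{15} = \frac{36}{5} \approx 7.2$)
$B{\left(x,V \right)} = \frac{\frac{36}{5} + V}{2 x}$ ($B{\left(x,V \right)} = \frac{V + \frac{36}{5}}{x + x} = \frac{\frac{36}{5} + V}{2 x}$)
$\frac{-4751 + B{\left(-67,20 \right)}}{2790 + 3959} = \frac{-4751 + \frac{36 + 5 \cdot 20}{10 \left(-67\right)}}{2790 + 3959} = \frac{-4751 + \frac{1}{10} \left(- \frac{1}{67}\right) \left(36 + 100\right)}{6749} = \left(-4751 + \frac{1}{10} \left(- \frac{1}{67}\right) 136\right) \frac{1}{6749} = \left(-4751 - \frac{68}{335}\right) \frac{1}{6749} = \left(- \frac{1591653}{335}\right) \frac{1}{6749} = - \frac{1591653}{2260915}$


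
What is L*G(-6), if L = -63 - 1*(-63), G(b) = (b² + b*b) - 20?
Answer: 0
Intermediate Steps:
G(b) = -20 + 2*b² (G(b) = (b² + b²) - 20 = 2*b² - 20 = -20 + 2*b²)
L = 0 (L = -63 + 63 = 0)
L*G(-6) = 0*(-20 + 2*(-6)²) = 0*(-20 + 2*36) = 0*(-20 + 72) = 0*52 = 0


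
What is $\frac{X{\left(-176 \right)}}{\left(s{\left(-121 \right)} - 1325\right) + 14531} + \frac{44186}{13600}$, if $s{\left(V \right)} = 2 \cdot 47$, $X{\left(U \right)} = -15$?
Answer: $\frac{2937349}{904400} \approx 3.2478$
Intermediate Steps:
$s{\left(V \right)} = 94$
$\frac{X{\left(-176 \right)}}{\left(s{\left(-121 \right)} - 1325\right) + 14531} + \frac{44186}{13600} = - \frac{15}{\left(94 - 1325\right) + 14531} + \frac{44186}{13600} = - \frac{15}{-1231 + 14531} + 44186 \cdot \frac{1}{13600} = - \frac{15}{13300} + \frac{22093}{6800} = \left(-15\right) \frac{1}{13300} + \frac{22093}{6800} = - \frac{3}{2660} + \frac{22093}{6800} = \frac{2937349}{904400}$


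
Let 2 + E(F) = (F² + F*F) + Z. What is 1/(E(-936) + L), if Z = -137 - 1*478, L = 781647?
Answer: 1/2533222 ≈ 3.9475e-7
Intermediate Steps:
Z = -615 (Z = -137 - 478 = -615)
E(F) = -617 + 2*F² (E(F) = -2 + ((F² + F*F) - 615) = -2 + ((F² + F²) - 615) = -2 + (2*F² - 615) = -2 + (-615 + 2*F²) = -617 + 2*F²)
1/(E(-936) + L) = 1/((-617 + 2*(-936)²) + 781647) = 1/((-617 + 2*876096) + 781647) = 1/((-617 + 1752192) + 781647) = 1/(1751575 + 781647) = 1/2533222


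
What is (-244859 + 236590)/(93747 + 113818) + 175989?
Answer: 36529148516/207565 ≈ 1.7599e+5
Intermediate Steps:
(-244859 + 236590)/(93747 + 113818) + 175989 = -8269/207565 + 175989 = 36529148516/207565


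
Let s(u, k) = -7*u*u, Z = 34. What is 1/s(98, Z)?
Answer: -1/67228 ≈ -1.4875e-5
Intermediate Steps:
s(u, k) = -7*u²
1/s(98, Z) = 1/(-7*98²) = 1/(-7*9604) = 1/(-67228) = -1/67228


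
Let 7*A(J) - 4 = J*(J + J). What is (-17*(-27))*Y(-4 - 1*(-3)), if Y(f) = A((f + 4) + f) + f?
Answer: 2295/7 ≈ 327.86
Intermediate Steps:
A(J) = 4/7 + 2*J²/7 (A(J) = 4/7 + (J*(J + J))/7 = 4/7 + (J*(2*J))/7 = 4/7 + (2*J²)/7 = 4/7 + 2*J²/7)
Y(f) = 4/7 + f + 2*(4 + 2*f)²/7 (Y(f) = (4/7 + 2*((f + 4) + f)²/7) + f = (4/7 + 2*((4 + f) + f)²/7) + f = (4/7 + 2*(4 + 2*f)²/7) + f = 4/7 + f + 2*(4 + 2*f)²/7)
(-17*(-27))*Y(-4 - 1*(-3)) = (-17*(-27))*(36/7 + 8*(-4 - 1*(-3))²/7 + 39*(-4 - 1*(-3))/7) = 459*(36/7 + 8*(-4 + 3)²/7 + 39*(-4 + 3)/7) = 459*(36/7 + (8/7)*(-1)² + (39/7)*(-1)) = 459*(36/7 + (8/7)*1 - 39/7) = 459*(36/7 + 8/7 - 39/7) = 459*(5/7) = 2295/7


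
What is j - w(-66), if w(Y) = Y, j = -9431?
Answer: -9365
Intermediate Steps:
j - w(-66) = -9431 - 1*(-66) = -9431 + 66 = -9365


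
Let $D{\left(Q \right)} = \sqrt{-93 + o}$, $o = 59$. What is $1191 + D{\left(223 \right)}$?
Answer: $1191 + i \sqrt{34} \approx 1191.0 + 5.831 i$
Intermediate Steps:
$D{\left(Q \right)} = i \sqrt{34}$ ($D{\left(Q \right)} = \sqrt{-93 + 59} = \sqrt{-34} = i \sqrt{34}$)
$1191 + D{\left(223 \right)} = 1191 + i \sqrt{34}$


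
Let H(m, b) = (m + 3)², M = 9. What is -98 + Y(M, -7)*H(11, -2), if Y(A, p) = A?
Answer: 1666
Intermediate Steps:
H(m, b) = (3 + m)²
-98 + Y(M, -7)*H(11, -2) = -98 + 9*(3 + 11)² = -98 + 9*14² = -98 + 9*196 = -98 + 1764 = 1666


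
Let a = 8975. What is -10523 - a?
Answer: -19498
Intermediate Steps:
-10523 - a = -10523 - 1*8975 = -10523 - 8975 = -19498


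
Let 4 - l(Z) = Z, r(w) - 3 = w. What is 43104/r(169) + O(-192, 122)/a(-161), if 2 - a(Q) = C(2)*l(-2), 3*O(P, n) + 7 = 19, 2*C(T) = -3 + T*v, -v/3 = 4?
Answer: 894580/3569 ≈ 250.65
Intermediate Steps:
v = -12 (v = -3*4 = -12)
r(w) = 3 + w
l(Z) = 4 - Z
C(T) = -3/2 - 6*T (C(T) = (-3 + T*(-12))/2 = (-3 - 12*T)/2 = -3/2 - 6*T)
O(P, n) = 4 (O(P, n) = -7/3 + (⅓)*19 = -7/3 + 19/3 = 4)
a(Q) = 83 (a(Q) = 2 - (-3/2 - 6*2)*(4 - 1*(-2)) = 2 - (-3/2 - 12)*(4 + 2) = 2 - (-27)*6/2 = 2 - 1*(-81) = 2 + 81 = 83)
43104/r(169) + O(-192, 122)/a(-161) = 43104/(3 + 169) + 4/83 = 43104/172 + 4*(1/83) = 43104*(1/172) + 4/83 = 10776/43 + 4/83 = 894580/3569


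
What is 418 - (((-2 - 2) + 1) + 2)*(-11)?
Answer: 407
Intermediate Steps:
418 - (((-2 - 2) + 1) + 2)*(-11) = 418 - ((-4 + 1) + 2)*(-11) = 418 - (-3 + 2)*(-11) = 418 - (-1)*(-11) = 418 - 1*11 = 418 - 11 = 407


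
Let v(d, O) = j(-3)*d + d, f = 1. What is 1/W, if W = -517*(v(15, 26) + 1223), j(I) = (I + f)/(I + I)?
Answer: -1/642631 ≈ -1.5561e-6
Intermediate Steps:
j(I) = (1 + I)/(2*I) (j(I) = (I + 1)/(I + I) = (1 + I)/((2*I)) = (1 + I)*(1/(2*I)) = (1 + I)/(2*I))
v(d, O) = 4*d/3 (v(d, O) = ((½)*(1 - 3)/(-3))*d + d = ((½)*(-⅓)*(-2))*d + d = d/3 + d = 4*d/3)
W = -642631 (W = -517*((4/3)*15 + 1223) = -517*(20 + 1223) = -517*1243 = -642631)
1/W = 1/(-642631) = -1/642631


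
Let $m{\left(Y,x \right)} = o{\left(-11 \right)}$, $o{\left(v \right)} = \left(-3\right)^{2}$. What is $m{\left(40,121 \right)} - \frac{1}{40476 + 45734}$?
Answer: $\frac{775889}{86210} \approx 9.0$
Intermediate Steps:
$o{\left(v \right)} = 9$
$m{\left(Y,x \right)} = 9$
$m{\left(40,121 \right)} - \frac{1}{40476 + 45734} = 9 - \frac{1}{40476 + 45734} = 9 - \frac{1}{86210} = \frac{775889}{86210}$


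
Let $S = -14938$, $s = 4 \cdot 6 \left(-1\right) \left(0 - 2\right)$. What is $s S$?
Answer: $-717024$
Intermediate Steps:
$s = 48$ ($s = 24 \left(-1\right) \left(-2\right) = \left(-24\right) \left(-2\right) = 48$)
$s S = 48 \left(-14938\right) = -717024$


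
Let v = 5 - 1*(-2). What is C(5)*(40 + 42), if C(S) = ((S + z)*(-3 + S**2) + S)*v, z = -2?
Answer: 40754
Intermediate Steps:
v = 7 (v = 5 + 2 = 7)
C(S) = 7*S + 7*(-3 + S**2)*(-2 + S) (C(S) = ((S - 2)*(-3 + S**2) + S)*7 = ((-2 + S)*(-3 + S**2) + S)*7 = ((-3 + S**2)*(-2 + S) + S)*7 = (S + (-3 + S**2)*(-2 + S))*7 = 7*S + 7*(-3 + S**2)*(-2 + S))
C(5)*(40 + 42) = (42 - 14*5 - 14*5**2 + 7*5**3)*(40 + 42) = (42 - 70 - 14*25 + 7*125)*82 = (42 - 70 - 350 + 875)*82 = 497*82 = 40754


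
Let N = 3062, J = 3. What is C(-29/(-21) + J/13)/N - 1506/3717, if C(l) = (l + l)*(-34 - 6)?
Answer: -11029706/24659817 ≈ -0.44727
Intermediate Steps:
C(l) = -80*l (C(l) = (2*l)*(-40) = -80*l)
C(-29/(-21) + J/13)/N - 1506/3717 = -80*(-29/(-21) + 3/13)/3062 - 1506/3717 = -80*(-29*(-1/21) + 3*(1/13))*(1/3062) - 1506*1/3717 = -80*(29/21 + 3/13)*(1/3062) - 502/1239 = -80*440/273*(1/3062) - 502/1239 = -35200/273*1/3062 - 502/1239 = -17600/417963 - 502/1239 = -11029706/24659817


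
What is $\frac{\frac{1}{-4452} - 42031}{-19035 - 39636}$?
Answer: $\frac{187122013}{261203292} \approx 0.71638$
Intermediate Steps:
$\frac{\frac{1}{-4452} - 42031}{-19035 - 39636} = \frac{- \frac{1}{4452} - 42031}{-58671} = \left(- \frac{187122013}{4452}\right) \left(- \frac{1}{58671}\right) = \frac{187122013}{261203292}$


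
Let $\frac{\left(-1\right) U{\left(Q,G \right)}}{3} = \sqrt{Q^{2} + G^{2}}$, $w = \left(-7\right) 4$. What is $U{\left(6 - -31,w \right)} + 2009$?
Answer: $2009 - 3 \sqrt{2153} \approx 1869.8$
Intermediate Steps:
$w = -28$
$U{\left(Q,G \right)} = - 3 \sqrt{G^{2} + Q^{2}}$ ($U{\left(Q,G \right)} = - 3 \sqrt{Q^{2} + G^{2}} = - 3 \sqrt{G^{2} + Q^{2}}$)
$U{\left(6 - -31,w \right)} + 2009 = - 3 \sqrt{\left(-28\right)^{2} + \left(6 - -31\right)^{2}} + 2009 = - 3 \sqrt{784 + \left(6 + 31\right)^{2}} + 2009 = - 3 \sqrt{784 + 37^{2}} + 2009 = - 3 \sqrt{784 + 1369} + 2009 = - 3 \sqrt{2153} + 2009 = 2009 - 3 \sqrt{2153}$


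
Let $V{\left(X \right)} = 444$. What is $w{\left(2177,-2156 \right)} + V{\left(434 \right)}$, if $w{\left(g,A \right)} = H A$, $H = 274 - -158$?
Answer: $-930948$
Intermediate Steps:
$H = 432$ ($H = 274 + 158 = 432$)
$w{\left(g,A \right)} = 432 A$
$w{\left(2177,-2156 \right)} + V{\left(434 \right)} = 432 \left(-2156\right) + 444 = -931392 + 444 = -930948$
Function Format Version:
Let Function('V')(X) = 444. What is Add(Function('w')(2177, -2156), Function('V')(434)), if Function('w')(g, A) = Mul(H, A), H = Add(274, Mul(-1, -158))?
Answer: -930948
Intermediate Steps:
H = 432 (H = Add(274, 158) = 432)
Function('w')(g, A) = Mul(432, A)
Add(Function('w')(2177, -2156), Function('V')(434)) = Add(Mul(432, -2156), 444) = Add(-931392, 444) = -930948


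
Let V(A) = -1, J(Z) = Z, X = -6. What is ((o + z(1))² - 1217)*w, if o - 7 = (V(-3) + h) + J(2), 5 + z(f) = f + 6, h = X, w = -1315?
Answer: 1579315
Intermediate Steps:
h = -6
z(f) = 1 + f (z(f) = -5 + (f + 6) = -5 + (6 + f) = 1 + f)
o = 2 (o = 7 + ((-1 - 6) + 2) = 7 + (-7 + 2) = 7 - 5 = 2)
((o + z(1))² - 1217)*w = ((2 + (1 + 1))² - 1217)*(-1315) = ((2 + 2)² - 1217)*(-1315) = (4² - 1217)*(-1315) = (16 - 1217)*(-1315) = -1201*(-1315) = 1579315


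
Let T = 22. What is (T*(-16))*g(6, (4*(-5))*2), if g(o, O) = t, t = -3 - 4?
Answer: 2464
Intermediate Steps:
t = -7
g(o, O) = -7
(T*(-16))*g(6, (4*(-5))*2) = (22*(-16))*(-7) = -352*(-7) = 2464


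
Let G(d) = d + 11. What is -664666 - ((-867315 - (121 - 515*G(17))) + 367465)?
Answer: -179115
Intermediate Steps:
G(d) = 11 + d
-664666 - ((-867315 - (121 - 515*G(17))) + 367465) = -664666 - ((-867315 - (121 - 515*(11 + 17))) + 367465) = -664666 - ((-867315 - (121 - 515*28)) + 367465) = -664666 - ((-867315 - (121 - 14420)) + 367465) = -664666 - ((-867315 - 1*(-14299)) + 367465) = -664666 - ((-867315 + 14299) + 367465) = -664666 - (-853016 + 367465) = -664666 - 1*(-485551) = -664666 + 485551 = -179115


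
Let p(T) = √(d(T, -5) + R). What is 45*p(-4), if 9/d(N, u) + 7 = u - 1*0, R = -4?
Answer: 45*I*√19/2 ≈ 98.075*I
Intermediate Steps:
d(N, u) = 9/(-7 + u) (d(N, u) = 9/(-7 + (u - 1*0)) = 9/(-7 + (u + 0)) = 9/(-7 + u))
p(T) = I*√19/2 (p(T) = √(9/(-7 - 5) - 4) = √(9/(-12) - 4) = √(9*(-1/12) - 4) = √(-¾ - 4) = √(-19/4) = I*√19/2)
45*p(-4) = 45*(I*√19/2) = 45*I*√19/2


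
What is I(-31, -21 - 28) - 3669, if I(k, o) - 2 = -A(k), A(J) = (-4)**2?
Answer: -3683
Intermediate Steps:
A(J) = 16
I(k, o) = -14 (I(k, o) = 2 - 1*16 = 2 - 16 = -14)
I(-31, -21 - 28) - 3669 = -14 - 3669 = -3683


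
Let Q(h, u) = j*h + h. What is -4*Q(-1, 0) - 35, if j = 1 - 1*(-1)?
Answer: -23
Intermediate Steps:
j = 2 (j = 1 + 1 = 2)
Q(h, u) = 3*h (Q(h, u) = 2*h + h = 3*h)
-4*Q(-1, 0) - 35 = -12*(-1) - 35 = -4*(-3) - 35 = 12 - 35 = -23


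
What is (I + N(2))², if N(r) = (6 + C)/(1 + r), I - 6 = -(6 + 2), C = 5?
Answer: 25/9 ≈ 2.7778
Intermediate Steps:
I = -2 (I = 6 - (6 + 2) = 6 - 1*8 = 6 - 8 = -2)
N(r) = 11/(1 + r) (N(r) = (6 + 5)/(1 + r) = 11/(1 + r))
(I + N(2))² = (-2 + 11/(1 + 2))² = (-2 + 11/3)² = (5/3)² = 25/9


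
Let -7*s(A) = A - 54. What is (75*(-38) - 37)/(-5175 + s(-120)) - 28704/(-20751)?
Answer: 484721621/249364767 ≈ 1.9438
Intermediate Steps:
s(A) = 54/7 - A/7 (s(A) = -(A - 54)/7 = -(-54 + A)/7 = 54/7 - A/7)
(75*(-38) - 37)/(-5175 + s(-120)) - 28704/(-20751) = (75*(-38) - 37)/(-5175 + (54/7 - ⅐*(-120))) - 28704/(-20751) = (-2850 - 37)/(-5175 + (54/7 + 120/7)) - 28704*(-1/20751) = -2887/(-5175 + 174/7) + 9568/6917 = -2887/(-36051/7) + 9568/6917 = -2887*(-7/36051) + 9568/6917 = 20209/36051 + 9568/6917 = 484721621/249364767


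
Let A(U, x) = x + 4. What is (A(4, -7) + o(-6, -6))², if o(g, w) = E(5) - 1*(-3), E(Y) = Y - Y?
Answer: 0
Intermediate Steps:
E(Y) = 0
o(g, w) = 3 (o(g, w) = 0 - 1*(-3) = 0 + 3 = 3)
A(U, x) = 4 + x
(A(4, -7) + o(-6, -6))² = ((4 - 7) + 3)² = (-3 + 3)² = 0² = 0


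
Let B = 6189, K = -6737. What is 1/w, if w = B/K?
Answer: -6737/6189 ≈ -1.0885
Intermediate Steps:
w = -6189/6737 (w = 6189/(-6737) = 6189*(-1/6737) = -6189/6737 ≈ -0.91866)
1/w = 1/(-6189/6737) = -6737/6189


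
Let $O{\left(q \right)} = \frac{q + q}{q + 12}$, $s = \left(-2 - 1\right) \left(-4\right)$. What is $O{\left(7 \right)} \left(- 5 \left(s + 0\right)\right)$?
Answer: $- \frac{840}{19} \approx -44.211$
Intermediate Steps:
$s = 12$ ($s = \left(-3\right) \left(-4\right) = 12$)
$O{\left(q \right)} = \frac{2 q}{12 + q}$
$O{\left(7 \right)} \left(- 5 \left(s + 0\right)\right) = 2 \cdot 7 \frac{1}{12 + 7} \left(- 5 \left(12 + 0\right)\right) = 2 \cdot 7 \cdot \frac{1}{19} \left(\left(-5\right) 12\right) = 2 \cdot 7 \cdot \frac{1}{19} \left(-60\right) = \frac{14}{19} \left(-60\right) = - \frac{840}{19}$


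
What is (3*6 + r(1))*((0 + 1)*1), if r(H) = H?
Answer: 19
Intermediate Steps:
(3*6 + r(1))*((0 + 1)*1) = (3*6 + 1)*((0 + 1)*1) = (18 + 1)*(1*1) = 19*1 = 19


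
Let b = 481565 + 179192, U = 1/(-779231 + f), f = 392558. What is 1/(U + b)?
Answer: 386673/255496891460 ≈ 1.5134e-6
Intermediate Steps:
U = -1/386673 (U = 1/(-779231 + 392558) = 1/(-386673) = -1/386673 ≈ -2.5862e-6)
b = 660757
1/(U + b) = 1/(-1/386673 + 660757) = 1/(255496891460/386673) = 386673/255496891460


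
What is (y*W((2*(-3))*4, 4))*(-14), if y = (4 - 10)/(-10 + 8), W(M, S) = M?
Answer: 1008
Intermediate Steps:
y = 3 (y = -6/(-2) = -6*(-1/2) = 3)
(y*W((2*(-3))*4, 4))*(-14) = (3*((2*(-3))*4))*(-14) = (3*(-6*4))*(-14) = (3*(-24))*(-14) = -72*(-14) = 1008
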